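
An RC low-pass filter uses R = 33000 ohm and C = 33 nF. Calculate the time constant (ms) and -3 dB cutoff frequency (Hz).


Time constant: tau = R * C.
tau = 33000 * 3.30e-08 = 0.001089 s
tau = 1.089 ms
Cutoff frequency: fc = 1 / (2*pi*R*C).
fc = 1 / (2*pi*0.001089) = 146.15 Hz

tau = 1.089 ms, fc = 146.15 Hz


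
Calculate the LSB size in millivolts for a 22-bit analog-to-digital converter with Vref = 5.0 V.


The resolution (LSB) of an ADC is Vref / 2^n.
LSB = 5.0 / 2^22
LSB = 5.0 / 4194304
LSB = 1.19e-06 V = 0.00119209 mV

0.00119209 mV


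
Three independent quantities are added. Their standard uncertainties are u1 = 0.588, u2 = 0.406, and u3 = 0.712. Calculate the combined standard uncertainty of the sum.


For a sum of independent quantities, uc = sqrt(u1^2 + u2^2 + u3^2).
uc = sqrt(0.588^2 + 0.406^2 + 0.712^2)
uc = sqrt(0.345744 + 0.164836 + 0.506944)
uc = 1.0087

1.0087


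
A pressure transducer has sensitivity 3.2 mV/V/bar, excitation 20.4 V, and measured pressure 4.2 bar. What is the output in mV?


Output = sensitivity * Vex * P.
Vout = 3.2 * 20.4 * 4.2
Vout = 65.28 * 4.2
Vout = 274.18 mV

274.18 mV


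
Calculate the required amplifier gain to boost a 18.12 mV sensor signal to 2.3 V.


Gain = Vout / Vin (converting to same units).
G = 2.3 V / 18.12 mV
G = 2300.0 mV / 18.12 mV
G = 126.93

126.93


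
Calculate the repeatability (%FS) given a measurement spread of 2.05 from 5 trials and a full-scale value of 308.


Repeatability = (spread / full scale) * 100%.
R = (2.05 / 308) * 100
R = 0.666 %FS

0.666 %FS


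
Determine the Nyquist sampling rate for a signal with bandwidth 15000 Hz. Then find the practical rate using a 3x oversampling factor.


By Nyquist theorem, fs_min = 2 * fmax.
fs_min = 2 * 15000 = 30000 Hz
Practical rate = 3 * fs_min = 3 * 30000 = 90000 Hz

fs_min = 30000 Hz, fs_practical = 90000 Hz


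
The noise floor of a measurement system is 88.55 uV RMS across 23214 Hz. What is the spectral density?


Noise spectral density = Vrms / sqrt(BW).
NSD = 88.55 / sqrt(23214)
NSD = 88.55 / 152.3614
NSD = 0.5812 uV/sqrt(Hz)

0.5812 uV/sqrt(Hz)


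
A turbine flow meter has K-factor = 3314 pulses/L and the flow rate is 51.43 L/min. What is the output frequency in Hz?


Frequency = K * Q / 60 (converting L/min to L/s).
f = 3314 * 51.43 / 60
f = 170439.02 / 60
f = 2840.65 Hz

2840.65 Hz


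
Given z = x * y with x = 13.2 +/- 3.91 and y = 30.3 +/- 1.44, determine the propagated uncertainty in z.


For a product z = x*y, the relative uncertainty is:
uz/z = sqrt((ux/x)^2 + (uy/y)^2)
Relative uncertainties: ux/x = 3.91/13.2 = 0.296212
uy/y = 1.44/30.3 = 0.047525
z = 13.2 * 30.3 = 400.0
uz = 400.0 * sqrt(0.296212^2 + 0.047525^2) = 119.988

119.988


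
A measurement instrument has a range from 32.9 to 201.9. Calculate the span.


Span = upper range - lower range.
Span = 201.9 - (32.9)
Span = 169.0

169.0


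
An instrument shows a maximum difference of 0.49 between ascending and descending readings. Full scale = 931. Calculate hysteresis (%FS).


Hysteresis = (max difference / full scale) * 100%.
H = (0.49 / 931) * 100
H = 0.053 %FS

0.053 %FS


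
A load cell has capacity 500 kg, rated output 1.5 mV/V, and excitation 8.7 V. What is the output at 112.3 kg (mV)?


Vout = rated_output * Vex * (load / capacity).
Vout = 1.5 * 8.7 * (112.3 / 500)
Vout = 1.5 * 8.7 * 0.2246
Vout = 2.931 mV

2.931 mV


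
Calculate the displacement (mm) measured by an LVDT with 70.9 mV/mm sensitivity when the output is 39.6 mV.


Displacement = Vout / sensitivity.
d = 39.6 / 70.9
d = 0.559 mm

0.559 mm


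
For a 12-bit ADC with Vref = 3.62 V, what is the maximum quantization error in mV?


The maximum quantization error is +/- LSB/2.
LSB = Vref / 2^n = 3.62 / 4096 = 0.00088379 V
Max error = LSB / 2 = 0.00088379 / 2 = 0.00044189 V
Max error = 0.4419 mV

0.4419 mV


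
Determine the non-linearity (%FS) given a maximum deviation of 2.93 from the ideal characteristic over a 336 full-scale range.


Linearity error = (max deviation / full scale) * 100%.
Linearity = (2.93 / 336) * 100
Linearity = 0.872 %FS

0.872 %FS


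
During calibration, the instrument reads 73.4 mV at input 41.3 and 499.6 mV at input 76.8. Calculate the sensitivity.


Sensitivity = (y2 - y1) / (x2 - x1).
S = (499.6 - 73.4) / (76.8 - 41.3)
S = 426.2 / 35.5
S = 12.0056 mV/unit

12.0056 mV/unit


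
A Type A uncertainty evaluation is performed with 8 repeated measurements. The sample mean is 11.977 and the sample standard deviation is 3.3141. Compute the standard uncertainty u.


The standard uncertainty for Type A evaluation is u = s / sqrt(n).
u = 3.3141 / sqrt(8)
u = 3.3141 / 2.8284
u = 1.1717

1.1717


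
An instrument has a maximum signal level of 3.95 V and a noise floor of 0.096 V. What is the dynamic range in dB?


Dynamic range = 20 * log10(Vmax / Vnoise).
DR = 20 * log10(3.95 / 0.096)
DR = 20 * log10(41.15)
DR = 32.29 dB

32.29 dB


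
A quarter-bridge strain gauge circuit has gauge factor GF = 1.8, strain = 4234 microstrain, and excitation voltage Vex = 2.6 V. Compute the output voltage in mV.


Quarter bridge output: Vout = (GF * epsilon * Vex) / 4.
Vout = (1.8 * 4234e-6 * 2.6) / 4
Vout = 0.01981512 / 4 V
Vout = 0.00495378 V = 4.9538 mV

4.9538 mV


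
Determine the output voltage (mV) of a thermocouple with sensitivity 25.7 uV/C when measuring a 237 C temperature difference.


The thermocouple output V = sensitivity * dT.
V = 25.7 uV/C * 237 C
V = 6090.9 uV
V = 6.091 mV

6.091 mV


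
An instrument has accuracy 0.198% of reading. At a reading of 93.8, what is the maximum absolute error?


Absolute error = (accuracy% / 100) * reading.
Error = (0.198 / 100) * 93.8
Error = 0.00198 * 93.8
Error = 0.1857

0.1857


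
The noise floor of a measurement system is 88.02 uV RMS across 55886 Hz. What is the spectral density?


Noise spectral density = Vrms / sqrt(BW).
NSD = 88.02 / sqrt(55886)
NSD = 88.02 / 236.4022
NSD = 0.3723 uV/sqrt(Hz)

0.3723 uV/sqrt(Hz)


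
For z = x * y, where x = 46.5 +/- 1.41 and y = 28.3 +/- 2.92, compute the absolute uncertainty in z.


For a product z = x*y, the relative uncertainty is:
uz/z = sqrt((ux/x)^2 + (uy/y)^2)
Relative uncertainties: ux/x = 1.41/46.5 = 0.030323
uy/y = 2.92/28.3 = 0.10318
z = 46.5 * 28.3 = 1316.0
uz = 1316.0 * sqrt(0.030323^2 + 0.10318^2) = 141.522

141.522


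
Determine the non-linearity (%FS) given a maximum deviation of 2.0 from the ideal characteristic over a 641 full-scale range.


Linearity error = (max deviation / full scale) * 100%.
Linearity = (2.0 / 641) * 100
Linearity = 0.312 %FS

0.312 %FS


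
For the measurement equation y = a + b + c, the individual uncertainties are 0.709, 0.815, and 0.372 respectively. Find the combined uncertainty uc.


For a sum of independent quantities, uc = sqrt(u1^2 + u2^2 + u3^2).
uc = sqrt(0.709^2 + 0.815^2 + 0.372^2)
uc = sqrt(0.502681 + 0.664225 + 0.138384)
uc = 1.1425

1.1425


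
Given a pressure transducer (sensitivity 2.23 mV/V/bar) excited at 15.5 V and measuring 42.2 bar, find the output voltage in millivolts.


Output = sensitivity * Vex * P.
Vout = 2.23 * 15.5 * 42.2
Vout = 34.565 * 42.2
Vout = 1458.64 mV

1458.64 mV


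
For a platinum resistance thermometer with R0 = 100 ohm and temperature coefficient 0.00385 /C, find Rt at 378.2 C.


The RTD equation: Rt = R0 * (1 + alpha * T).
Rt = 100 * (1 + 0.00385 * 378.2)
Rt = 100 * (1 + 1.45607)
Rt = 100 * 2.45607
Rt = 245.607 ohm

245.607 ohm


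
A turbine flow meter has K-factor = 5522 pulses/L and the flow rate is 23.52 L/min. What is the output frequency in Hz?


Frequency = K * Q / 60 (converting L/min to L/s).
f = 5522 * 23.52 / 60
f = 129877.44 / 60
f = 2164.62 Hz

2164.62 Hz


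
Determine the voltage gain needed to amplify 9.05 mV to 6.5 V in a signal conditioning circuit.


Gain = Vout / Vin (converting to same units).
G = 6.5 V / 9.05 mV
G = 6500.0 mV / 9.05 mV
G = 718.23

718.23


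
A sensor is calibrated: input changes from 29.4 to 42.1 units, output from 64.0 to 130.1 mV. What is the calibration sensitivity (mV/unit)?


Sensitivity = (y2 - y1) / (x2 - x1).
S = (130.1 - 64.0) / (42.1 - 29.4)
S = 66.1 / 12.7
S = 5.2047 mV/unit

5.2047 mV/unit


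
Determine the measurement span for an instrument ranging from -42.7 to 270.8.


Span = upper range - lower range.
Span = 270.8 - (-42.7)
Span = 313.5

313.5


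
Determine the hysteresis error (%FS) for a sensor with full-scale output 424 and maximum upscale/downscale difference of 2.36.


Hysteresis = (max difference / full scale) * 100%.
H = (2.36 / 424) * 100
H = 0.557 %FS

0.557 %FS


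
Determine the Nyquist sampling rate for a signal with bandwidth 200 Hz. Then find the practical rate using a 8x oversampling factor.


By Nyquist theorem, fs_min = 2 * fmax.
fs_min = 2 * 200 = 400 Hz
Practical rate = 8 * fs_min = 8 * 400 = 3200 Hz

fs_min = 400 Hz, fs_practical = 3200 Hz


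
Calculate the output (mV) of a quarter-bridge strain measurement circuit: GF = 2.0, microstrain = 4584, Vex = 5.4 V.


Quarter bridge output: Vout = (GF * epsilon * Vex) / 4.
Vout = (2.0 * 4584e-6 * 5.4) / 4
Vout = 0.0495072 / 4 V
Vout = 0.0123768 V = 12.3768 mV

12.3768 mV


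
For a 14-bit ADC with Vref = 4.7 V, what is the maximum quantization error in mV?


The maximum quantization error is +/- LSB/2.
LSB = Vref / 2^n = 4.7 / 16384 = 0.00028687 V
Max error = LSB / 2 = 0.00028687 / 2 = 0.00014343 V
Max error = 0.1434 mV

0.1434 mV


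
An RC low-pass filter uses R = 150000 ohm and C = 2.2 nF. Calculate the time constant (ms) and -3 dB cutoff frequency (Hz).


Time constant: tau = R * C.
tau = 150000 * 2.20e-09 = 0.00033 s
tau = 0.33 ms
Cutoff frequency: fc = 1 / (2*pi*R*C).
fc = 1 / (2*pi*0.00033) = 482.29 Hz

tau = 0.33 ms, fc = 482.29 Hz


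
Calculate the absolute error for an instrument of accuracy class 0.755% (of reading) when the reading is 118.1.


Absolute error = (accuracy% / 100) * reading.
Error = (0.755 / 100) * 118.1
Error = 0.00755 * 118.1
Error = 0.8917

0.8917


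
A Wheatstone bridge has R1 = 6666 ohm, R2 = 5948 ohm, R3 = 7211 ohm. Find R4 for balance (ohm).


At balance: R1*R4 = R2*R3, so R4 = R2*R3/R1.
R4 = 5948 * 7211 / 6666
R4 = 42891028 / 6666
R4 = 6434.3 ohm

6434.3 ohm


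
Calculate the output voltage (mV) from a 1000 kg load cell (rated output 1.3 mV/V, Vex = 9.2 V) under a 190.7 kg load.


Vout = rated_output * Vex * (load / capacity).
Vout = 1.3 * 9.2 * (190.7 / 1000)
Vout = 1.3 * 9.2 * 0.1907
Vout = 2.281 mV

2.281 mV


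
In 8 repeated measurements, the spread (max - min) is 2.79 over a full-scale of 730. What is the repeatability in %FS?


Repeatability = (spread / full scale) * 100%.
R = (2.79 / 730) * 100
R = 0.382 %FS

0.382 %FS


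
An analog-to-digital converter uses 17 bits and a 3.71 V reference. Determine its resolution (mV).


The resolution (LSB) of an ADC is Vref / 2^n.
LSB = 3.71 / 2^17
LSB = 3.71 / 131072
LSB = 2.831e-05 V = 0.02830505 mV

0.02830505 mV


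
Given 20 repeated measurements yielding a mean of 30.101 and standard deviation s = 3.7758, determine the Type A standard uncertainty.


The standard uncertainty for Type A evaluation is u = s / sqrt(n).
u = 3.7758 / sqrt(20)
u = 3.7758 / 4.4721
u = 0.8443

0.8443


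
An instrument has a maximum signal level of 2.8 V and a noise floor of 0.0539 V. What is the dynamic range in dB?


Dynamic range = 20 * log10(Vmax / Vnoise).
DR = 20 * log10(2.8 / 0.0539)
DR = 20 * log10(51.95)
DR = 34.31 dB

34.31 dB


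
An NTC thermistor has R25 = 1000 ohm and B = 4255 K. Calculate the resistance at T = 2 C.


NTC thermistor equation: Rt = R25 * exp(B * (1/T - 1/T25)).
T in Kelvin: 275.15 K, T25 = 298.15 K
1/T - 1/T25 = 1/275.15 - 1/298.15 = 0.00028036
B * (1/T - 1/T25) = 4255 * 0.00028036 = 1.193
Rt = 1000 * exp(1.193) = 3296.8 ohm

3296.8 ohm


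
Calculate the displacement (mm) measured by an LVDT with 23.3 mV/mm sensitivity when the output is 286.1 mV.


Displacement = Vout / sensitivity.
d = 286.1 / 23.3
d = 12.279 mm

12.279 mm


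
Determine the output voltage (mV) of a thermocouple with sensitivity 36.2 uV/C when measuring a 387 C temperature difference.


The thermocouple output V = sensitivity * dT.
V = 36.2 uV/C * 387 C
V = 14009.4 uV
V = 14.009 mV

14.009 mV


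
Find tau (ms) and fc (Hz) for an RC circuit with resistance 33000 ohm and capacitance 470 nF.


Time constant: tau = R * C.
tau = 33000 * 4.70e-07 = 0.01551 s
tau = 15.51 ms
Cutoff frequency: fc = 1 / (2*pi*R*C).
fc = 1 / (2*pi*0.01551) = 10.26 Hz

tau = 15.51 ms, fc = 10.26 Hz


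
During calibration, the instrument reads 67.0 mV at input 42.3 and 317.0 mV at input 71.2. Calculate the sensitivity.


Sensitivity = (y2 - y1) / (x2 - x1).
S = (317.0 - 67.0) / (71.2 - 42.3)
S = 250.0 / 28.9
S = 8.6505 mV/unit

8.6505 mV/unit


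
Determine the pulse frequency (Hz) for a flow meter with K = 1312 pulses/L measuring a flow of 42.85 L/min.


Frequency = K * Q / 60 (converting L/min to L/s).
f = 1312 * 42.85 / 60
f = 56219.2 / 60
f = 936.99 Hz

936.99 Hz


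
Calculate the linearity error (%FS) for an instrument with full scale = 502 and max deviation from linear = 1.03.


Linearity error = (max deviation / full scale) * 100%.
Linearity = (1.03 / 502) * 100
Linearity = 0.205 %FS

0.205 %FS


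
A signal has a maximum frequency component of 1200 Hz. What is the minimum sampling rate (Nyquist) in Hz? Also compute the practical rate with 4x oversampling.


By Nyquist theorem, fs_min = 2 * fmax.
fs_min = 2 * 1200 = 2400 Hz
Practical rate = 4 * fs_min = 4 * 2400 = 9600 Hz

fs_min = 2400 Hz, fs_practical = 9600 Hz


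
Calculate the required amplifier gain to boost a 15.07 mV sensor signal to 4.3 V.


Gain = Vout / Vin (converting to same units).
G = 4.3 V / 15.07 mV
G = 4300.0 mV / 15.07 mV
G = 285.34

285.34


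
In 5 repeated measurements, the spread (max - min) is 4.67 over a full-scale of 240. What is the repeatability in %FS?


Repeatability = (spread / full scale) * 100%.
R = (4.67 / 240) * 100
R = 1.946 %FS

1.946 %FS


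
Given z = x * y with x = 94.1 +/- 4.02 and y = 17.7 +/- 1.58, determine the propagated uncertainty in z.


For a product z = x*y, the relative uncertainty is:
uz/z = sqrt((ux/x)^2 + (uy/y)^2)
Relative uncertainties: ux/x = 4.02/94.1 = 0.042721
uy/y = 1.58/17.7 = 0.089266
z = 94.1 * 17.7 = 1665.6
uz = 1665.6 * sqrt(0.042721^2 + 0.089266^2) = 164.827

164.827


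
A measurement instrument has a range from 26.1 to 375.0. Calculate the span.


Span = upper range - lower range.
Span = 375.0 - (26.1)
Span = 348.9

348.9


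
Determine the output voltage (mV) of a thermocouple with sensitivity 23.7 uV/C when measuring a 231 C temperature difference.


The thermocouple output V = sensitivity * dT.
V = 23.7 uV/C * 231 C
V = 5474.7 uV
V = 5.475 mV

5.475 mV


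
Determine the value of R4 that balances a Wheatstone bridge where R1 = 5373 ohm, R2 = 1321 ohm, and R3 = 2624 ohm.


At balance: R1*R4 = R2*R3, so R4 = R2*R3/R1.
R4 = 1321 * 2624 / 5373
R4 = 3466304 / 5373
R4 = 645.13 ohm

645.13 ohm


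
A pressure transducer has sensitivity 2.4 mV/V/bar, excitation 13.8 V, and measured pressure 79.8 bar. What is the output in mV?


Output = sensitivity * Vex * P.
Vout = 2.4 * 13.8 * 79.8
Vout = 33.12 * 79.8
Vout = 2642.98 mV

2642.98 mV


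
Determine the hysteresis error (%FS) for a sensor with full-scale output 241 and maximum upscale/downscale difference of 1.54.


Hysteresis = (max difference / full scale) * 100%.
H = (1.54 / 241) * 100
H = 0.639 %FS

0.639 %FS


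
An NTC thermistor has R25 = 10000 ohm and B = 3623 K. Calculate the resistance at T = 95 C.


NTC thermistor equation: Rt = R25 * exp(B * (1/T - 1/T25)).
T in Kelvin: 368.15 K, T25 = 298.15 K
1/T - 1/T25 = 1/368.15 - 1/298.15 = -0.00063773
B * (1/T - 1/T25) = 3623 * -0.00063773 = -2.3105
Rt = 10000 * exp(-2.3105) = 992.1 ohm

992.1 ohm


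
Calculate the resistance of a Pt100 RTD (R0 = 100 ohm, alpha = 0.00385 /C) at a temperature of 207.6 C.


The RTD equation: Rt = R0 * (1 + alpha * T).
Rt = 100 * (1 + 0.00385 * 207.6)
Rt = 100 * (1 + 0.79926)
Rt = 100 * 1.79926
Rt = 179.926 ohm

179.926 ohm


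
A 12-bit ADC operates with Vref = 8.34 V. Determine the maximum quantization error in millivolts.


The maximum quantization error is +/- LSB/2.
LSB = Vref / 2^n = 8.34 / 4096 = 0.00203613 V
Max error = LSB / 2 = 0.00203613 / 2 = 0.00101807 V
Max error = 1.0181 mV

1.0181 mV


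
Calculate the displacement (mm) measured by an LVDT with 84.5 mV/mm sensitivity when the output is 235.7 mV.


Displacement = Vout / sensitivity.
d = 235.7 / 84.5
d = 2.789 mm

2.789 mm


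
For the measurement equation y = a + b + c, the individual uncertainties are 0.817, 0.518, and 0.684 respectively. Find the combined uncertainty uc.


For a sum of independent quantities, uc = sqrt(u1^2 + u2^2 + u3^2).
uc = sqrt(0.817^2 + 0.518^2 + 0.684^2)
uc = sqrt(0.667489 + 0.268324 + 0.467856)
uc = 1.1848

1.1848


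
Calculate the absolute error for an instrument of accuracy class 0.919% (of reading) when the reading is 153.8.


Absolute error = (accuracy% / 100) * reading.
Error = (0.919 / 100) * 153.8
Error = 0.00919 * 153.8
Error = 1.4134

1.4134


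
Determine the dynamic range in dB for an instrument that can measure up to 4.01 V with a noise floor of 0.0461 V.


Dynamic range = 20 * log10(Vmax / Vnoise).
DR = 20 * log10(4.01 / 0.0461)
DR = 20 * log10(86.98)
DR = 38.79 dB

38.79 dB


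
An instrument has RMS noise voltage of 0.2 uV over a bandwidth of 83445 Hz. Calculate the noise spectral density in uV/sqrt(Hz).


Noise spectral density = Vrms / sqrt(BW).
NSD = 0.2 / sqrt(83445)
NSD = 0.2 / 288.8685
NSD = 0.0007 uV/sqrt(Hz)

0.0007 uV/sqrt(Hz)


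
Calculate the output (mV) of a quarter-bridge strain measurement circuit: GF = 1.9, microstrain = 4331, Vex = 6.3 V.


Quarter bridge output: Vout = (GF * epsilon * Vex) / 4.
Vout = (1.9 * 4331e-6 * 6.3) / 4
Vout = 0.05184207 / 4 V
Vout = 0.01296052 V = 12.9605 mV

12.9605 mV


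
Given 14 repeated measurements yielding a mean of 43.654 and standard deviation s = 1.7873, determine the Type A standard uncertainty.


The standard uncertainty for Type A evaluation is u = s / sqrt(n).
u = 1.7873 / sqrt(14)
u = 1.7873 / 3.7417
u = 0.4777

0.4777


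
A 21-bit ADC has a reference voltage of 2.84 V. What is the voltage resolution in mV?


The resolution (LSB) of an ADC is Vref / 2^n.
LSB = 2.84 / 2^21
LSB = 2.84 / 2097152
LSB = 1.35e-06 V = 0.00135422 mV

0.00135422 mV


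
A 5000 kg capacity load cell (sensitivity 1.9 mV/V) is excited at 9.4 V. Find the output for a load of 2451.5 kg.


Vout = rated_output * Vex * (load / capacity).
Vout = 1.9 * 9.4 * (2451.5 / 5000)
Vout = 1.9 * 9.4 * 0.4903
Vout = 8.757 mV

8.757 mV


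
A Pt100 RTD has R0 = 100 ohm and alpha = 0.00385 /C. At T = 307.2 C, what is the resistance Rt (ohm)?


The RTD equation: Rt = R0 * (1 + alpha * T).
Rt = 100 * (1 + 0.00385 * 307.2)
Rt = 100 * (1 + 1.18272)
Rt = 100 * 2.18272
Rt = 218.272 ohm

218.272 ohm


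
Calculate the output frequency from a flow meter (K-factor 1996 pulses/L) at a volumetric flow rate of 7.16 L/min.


Frequency = K * Q / 60 (converting L/min to L/s).
f = 1996 * 7.16 / 60
f = 14291.36 / 60
f = 238.19 Hz

238.19 Hz


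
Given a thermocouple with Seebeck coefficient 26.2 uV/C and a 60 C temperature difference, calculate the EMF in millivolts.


The thermocouple output V = sensitivity * dT.
V = 26.2 uV/C * 60 C
V = 1572.0 uV
V = 1.572 mV

1.572 mV


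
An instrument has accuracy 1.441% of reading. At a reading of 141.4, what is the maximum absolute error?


Absolute error = (accuracy% / 100) * reading.
Error = (1.441 / 100) * 141.4
Error = 0.01441 * 141.4
Error = 2.0376

2.0376


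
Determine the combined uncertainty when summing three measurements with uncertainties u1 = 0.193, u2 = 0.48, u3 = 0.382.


For a sum of independent quantities, uc = sqrt(u1^2 + u2^2 + u3^2).
uc = sqrt(0.193^2 + 0.48^2 + 0.382^2)
uc = sqrt(0.037249 + 0.2304 + 0.145924)
uc = 0.6431

0.6431


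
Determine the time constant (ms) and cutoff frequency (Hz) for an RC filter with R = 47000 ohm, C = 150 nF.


Time constant: tau = R * C.
tau = 47000 * 1.50e-07 = 0.00705 s
tau = 7.05 ms
Cutoff frequency: fc = 1 / (2*pi*R*C).
fc = 1 / (2*pi*0.00705) = 22.58 Hz

tau = 7.05 ms, fc = 22.58 Hz


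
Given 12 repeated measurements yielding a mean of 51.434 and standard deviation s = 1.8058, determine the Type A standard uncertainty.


The standard uncertainty for Type A evaluation is u = s / sqrt(n).
u = 1.8058 / sqrt(12)
u = 1.8058 / 3.4641
u = 0.5213

0.5213


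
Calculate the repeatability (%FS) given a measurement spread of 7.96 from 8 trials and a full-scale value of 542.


Repeatability = (spread / full scale) * 100%.
R = (7.96 / 542) * 100
R = 1.469 %FS

1.469 %FS


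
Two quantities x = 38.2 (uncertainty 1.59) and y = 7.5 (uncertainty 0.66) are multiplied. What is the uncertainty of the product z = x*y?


For a product z = x*y, the relative uncertainty is:
uz/z = sqrt((ux/x)^2 + (uy/y)^2)
Relative uncertainties: ux/x = 1.59/38.2 = 0.041623
uy/y = 0.66/7.5 = 0.088
z = 38.2 * 7.5 = 286.5
uz = 286.5 * sqrt(0.041623^2 + 0.088^2) = 27.89

27.89


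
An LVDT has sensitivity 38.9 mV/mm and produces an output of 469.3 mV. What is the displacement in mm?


Displacement = Vout / sensitivity.
d = 469.3 / 38.9
d = 12.064 mm

12.064 mm


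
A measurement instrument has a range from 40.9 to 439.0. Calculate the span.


Span = upper range - lower range.
Span = 439.0 - (40.9)
Span = 398.1

398.1


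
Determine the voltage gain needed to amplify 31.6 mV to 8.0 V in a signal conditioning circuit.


Gain = Vout / Vin (converting to same units).
G = 8.0 V / 31.6 mV
G = 8000.0 mV / 31.6 mV
G = 253.16

253.16


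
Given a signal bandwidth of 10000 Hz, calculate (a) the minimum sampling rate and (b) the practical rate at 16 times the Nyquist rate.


By Nyquist theorem, fs_min = 2 * fmax.
fs_min = 2 * 10000 = 20000 Hz
Practical rate = 16 * fs_min = 16 * 20000 = 320000 Hz

fs_min = 20000 Hz, fs_practical = 320000 Hz


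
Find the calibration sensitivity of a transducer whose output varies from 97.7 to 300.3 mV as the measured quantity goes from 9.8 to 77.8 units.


Sensitivity = (y2 - y1) / (x2 - x1).
S = (300.3 - 97.7) / (77.8 - 9.8)
S = 202.6 / 68.0
S = 2.9794 mV/unit

2.9794 mV/unit


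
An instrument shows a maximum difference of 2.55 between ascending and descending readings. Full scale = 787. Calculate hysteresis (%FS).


Hysteresis = (max difference / full scale) * 100%.
H = (2.55 / 787) * 100
H = 0.324 %FS

0.324 %FS


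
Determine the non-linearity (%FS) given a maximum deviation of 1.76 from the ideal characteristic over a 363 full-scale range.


Linearity error = (max deviation / full scale) * 100%.
Linearity = (1.76 / 363) * 100
Linearity = 0.485 %FS

0.485 %FS


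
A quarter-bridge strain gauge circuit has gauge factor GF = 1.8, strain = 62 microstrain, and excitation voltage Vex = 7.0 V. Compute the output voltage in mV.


Quarter bridge output: Vout = (GF * epsilon * Vex) / 4.
Vout = (1.8 * 62e-6 * 7.0) / 4
Vout = 0.0007812 / 4 V
Vout = 0.0001953 V = 0.1953 mV

0.1953 mV


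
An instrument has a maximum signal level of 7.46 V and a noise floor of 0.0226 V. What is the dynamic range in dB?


Dynamic range = 20 * log10(Vmax / Vnoise).
DR = 20 * log10(7.46 / 0.0226)
DR = 20 * log10(330.09)
DR = 50.37 dB

50.37 dB


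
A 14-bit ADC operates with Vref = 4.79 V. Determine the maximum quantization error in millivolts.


The maximum quantization error is +/- LSB/2.
LSB = Vref / 2^n = 4.79 / 16384 = 0.00029236 V
Max error = LSB / 2 = 0.00029236 / 2 = 0.00014618 V
Max error = 0.1462 mV

0.1462 mV


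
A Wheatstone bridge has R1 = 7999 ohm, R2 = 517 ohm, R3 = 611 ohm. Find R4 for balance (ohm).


At balance: R1*R4 = R2*R3, so R4 = R2*R3/R1.
R4 = 517 * 611 / 7999
R4 = 315887 / 7999
R4 = 39.49 ohm

39.49 ohm


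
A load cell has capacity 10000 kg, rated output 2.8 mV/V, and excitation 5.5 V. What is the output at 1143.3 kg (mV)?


Vout = rated_output * Vex * (load / capacity).
Vout = 2.8 * 5.5 * (1143.3 / 10000)
Vout = 2.8 * 5.5 * 0.11433
Vout = 1.761 mV

1.761 mV


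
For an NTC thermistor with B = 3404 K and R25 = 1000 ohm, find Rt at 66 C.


NTC thermistor equation: Rt = R25 * exp(B * (1/T - 1/T25)).
T in Kelvin: 339.15 K, T25 = 298.15 K
1/T - 1/T25 = 1/339.15 - 1/298.15 = -0.00040547
B * (1/T - 1/T25) = 3404 * -0.00040547 = -1.3802
Rt = 1000 * exp(-1.3802) = 251.5 ohm

251.5 ohm


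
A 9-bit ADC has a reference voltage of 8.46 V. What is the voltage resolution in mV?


The resolution (LSB) of an ADC is Vref / 2^n.
LSB = 8.46 / 2^9
LSB = 8.46 / 512
LSB = 0.01652344 V = 16.5234375 mV

16.5234375 mV


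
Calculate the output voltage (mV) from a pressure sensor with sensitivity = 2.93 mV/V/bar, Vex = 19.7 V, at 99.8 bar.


Output = sensitivity * Vex * P.
Vout = 2.93 * 19.7 * 99.8
Vout = 57.721 * 99.8
Vout = 5760.56 mV

5760.56 mV


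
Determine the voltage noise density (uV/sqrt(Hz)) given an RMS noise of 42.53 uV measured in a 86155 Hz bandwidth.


Noise spectral density = Vrms / sqrt(BW).
NSD = 42.53 / sqrt(86155)
NSD = 42.53 / 293.5217
NSD = 0.1449 uV/sqrt(Hz)

0.1449 uV/sqrt(Hz)


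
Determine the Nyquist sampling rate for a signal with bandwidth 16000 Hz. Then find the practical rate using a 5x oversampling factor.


By Nyquist theorem, fs_min = 2 * fmax.
fs_min = 2 * 16000 = 32000 Hz
Practical rate = 5 * fs_min = 5 * 32000 = 160000 Hz

fs_min = 32000 Hz, fs_practical = 160000 Hz


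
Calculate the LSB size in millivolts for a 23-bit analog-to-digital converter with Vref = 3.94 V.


The resolution (LSB) of an ADC is Vref / 2^n.
LSB = 3.94 / 2^23
LSB = 3.94 / 8388608
LSB = 4.7e-07 V = 0.00046968 mV

0.00046968 mV


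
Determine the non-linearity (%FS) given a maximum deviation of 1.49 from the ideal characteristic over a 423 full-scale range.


Linearity error = (max deviation / full scale) * 100%.
Linearity = (1.49 / 423) * 100
Linearity = 0.352 %FS

0.352 %FS


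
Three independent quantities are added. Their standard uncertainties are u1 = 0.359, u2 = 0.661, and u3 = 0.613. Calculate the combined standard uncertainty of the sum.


For a sum of independent quantities, uc = sqrt(u1^2 + u2^2 + u3^2).
uc = sqrt(0.359^2 + 0.661^2 + 0.613^2)
uc = sqrt(0.128881 + 0.436921 + 0.375769)
uc = 0.9703

0.9703


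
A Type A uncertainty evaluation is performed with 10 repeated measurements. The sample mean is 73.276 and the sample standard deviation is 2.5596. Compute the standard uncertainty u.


The standard uncertainty for Type A evaluation is u = s / sqrt(n).
u = 2.5596 / sqrt(10)
u = 2.5596 / 3.1623
u = 0.8094

0.8094


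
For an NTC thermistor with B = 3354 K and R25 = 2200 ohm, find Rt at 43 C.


NTC thermistor equation: Rt = R25 * exp(B * (1/T - 1/T25)).
T in Kelvin: 316.15 K, T25 = 298.15 K
1/T - 1/T25 = 1/316.15 - 1/298.15 = -0.00019096
B * (1/T - 1/T25) = 3354 * -0.00019096 = -0.6405
Rt = 2200 * exp(-0.6405) = 1159.5 ohm

1159.5 ohm


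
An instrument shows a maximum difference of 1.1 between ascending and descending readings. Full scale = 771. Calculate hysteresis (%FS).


Hysteresis = (max difference / full scale) * 100%.
H = (1.1 / 771) * 100
H = 0.143 %FS

0.143 %FS


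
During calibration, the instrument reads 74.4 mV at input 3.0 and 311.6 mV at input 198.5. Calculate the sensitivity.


Sensitivity = (y2 - y1) / (x2 - x1).
S = (311.6 - 74.4) / (198.5 - 3.0)
S = 237.2 / 195.5
S = 1.2133 mV/unit

1.2133 mV/unit


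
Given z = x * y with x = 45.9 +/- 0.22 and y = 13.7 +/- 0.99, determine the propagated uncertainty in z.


For a product z = x*y, the relative uncertainty is:
uz/z = sqrt((ux/x)^2 + (uy/y)^2)
Relative uncertainties: ux/x = 0.22/45.9 = 0.004793
uy/y = 0.99/13.7 = 0.072263
z = 45.9 * 13.7 = 628.8
uz = 628.8 * sqrt(0.004793^2 + 0.072263^2) = 45.541

45.541


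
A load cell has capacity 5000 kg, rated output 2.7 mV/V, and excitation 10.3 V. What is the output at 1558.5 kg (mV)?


Vout = rated_output * Vex * (load / capacity).
Vout = 2.7 * 10.3 * (1558.5 / 5000)
Vout = 2.7 * 10.3 * 0.3117
Vout = 8.668 mV

8.668 mV


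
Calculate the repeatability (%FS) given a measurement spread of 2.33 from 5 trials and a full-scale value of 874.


Repeatability = (spread / full scale) * 100%.
R = (2.33 / 874) * 100
R = 0.267 %FS

0.267 %FS


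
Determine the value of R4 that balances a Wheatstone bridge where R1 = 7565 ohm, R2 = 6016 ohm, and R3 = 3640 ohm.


At balance: R1*R4 = R2*R3, so R4 = R2*R3/R1.
R4 = 6016 * 3640 / 7565
R4 = 21898240 / 7565
R4 = 2894.68 ohm

2894.68 ohm


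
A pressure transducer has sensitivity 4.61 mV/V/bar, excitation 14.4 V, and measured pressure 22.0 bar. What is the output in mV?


Output = sensitivity * Vex * P.
Vout = 4.61 * 14.4 * 22.0
Vout = 66.384 * 22.0
Vout = 1460.45 mV

1460.45 mV


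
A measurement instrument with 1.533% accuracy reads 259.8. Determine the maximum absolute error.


Absolute error = (accuracy% / 100) * reading.
Error = (1.533 / 100) * 259.8
Error = 0.01533 * 259.8
Error = 3.9827

3.9827


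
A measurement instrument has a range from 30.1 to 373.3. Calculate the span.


Span = upper range - lower range.
Span = 373.3 - (30.1)
Span = 343.2

343.2


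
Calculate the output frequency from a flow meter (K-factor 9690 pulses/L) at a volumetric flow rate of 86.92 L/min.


Frequency = K * Q / 60 (converting L/min to L/s).
f = 9690 * 86.92 / 60
f = 842254.8 / 60
f = 14037.58 Hz

14037.58 Hz


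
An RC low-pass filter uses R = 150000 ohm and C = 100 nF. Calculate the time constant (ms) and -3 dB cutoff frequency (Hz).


Time constant: tau = R * C.
tau = 150000 * 1.00e-07 = 0.015 s
tau = 15.0 ms
Cutoff frequency: fc = 1 / (2*pi*R*C).
fc = 1 / (2*pi*0.015) = 10.61 Hz

tau = 15.0 ms, fc = 10.61 Hz


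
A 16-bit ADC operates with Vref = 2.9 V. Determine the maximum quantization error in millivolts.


The maximum quantization error is +/- LSB/2.
LSB = Vref / 2^n = 2.9 / 65536 = 4.425e-05 V
Max error = LSB / 2 = 4.425e-05 / 2 = 2.213e-05 V
Max error = 0.0221 mV

0.0221 mV


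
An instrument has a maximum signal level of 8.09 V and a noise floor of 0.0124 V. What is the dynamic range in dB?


Dynamic range = 20 * log10(Vmax / Vnoise).
DR = 20 * log10(8.09 / 0.0124)
DR = 20 * log10(652.42)
DR = 56.29 dB

56.29 dB


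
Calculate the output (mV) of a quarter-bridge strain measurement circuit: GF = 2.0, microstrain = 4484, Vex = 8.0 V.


Quarter bridge output: Vout = (GF * epsilon * Vex) / 4.
Vout = (2.0 * 4484e-6 * 8.0) / 4
Vout = 0.071744 / 4 V
Vout = 0.017936 V = 17.936 mV

17.936 mV


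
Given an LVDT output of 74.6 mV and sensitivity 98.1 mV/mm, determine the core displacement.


Displacement = Vout / sensitivity.
d = 74.6 / 98.1
d = 0.76 mm

0.76 mm


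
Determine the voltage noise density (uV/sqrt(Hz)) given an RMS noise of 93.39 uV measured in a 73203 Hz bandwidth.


Noise spectral density = Vrms / sqrt(BW).
NSD = 93.39 / sqrt(73203)
NSD = 93.39 / 270.5605
NSD = 0.3452 uV/sqrt(Hz)

0.3452 uV/sqrt(Hz)


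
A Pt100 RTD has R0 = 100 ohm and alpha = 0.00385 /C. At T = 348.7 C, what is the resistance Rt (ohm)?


The RTD equation: Rt = R0 * (1 + alpha * T).
Rt = 100 * (1 + 0.00385 * 348.7)
Rt = 100 * (1 + 1.342495)
Rt = 100 * 2.342495
Rt = 234.25 ohm

234.25 ohm


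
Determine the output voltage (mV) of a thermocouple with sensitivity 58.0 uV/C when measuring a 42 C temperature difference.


The thermocouple output V = sensitivity * dT.
V = 58.0 uV/C * 42 C
V = 2436.0 uV
V = 2.436 mV

2.436 mV


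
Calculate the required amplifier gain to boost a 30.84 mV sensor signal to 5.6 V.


Gain = Vout / Vin (converting to same units).
G = 5.6 V / 30.84 mV
G = 5600.0 mV / 30.84 mV
G = 181.58

181.58


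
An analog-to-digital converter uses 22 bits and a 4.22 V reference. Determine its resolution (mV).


The resolution (LSB) of an ADC is Vref / 2^n.
LSB = 4.22 / 2^22
LSB = 4.22 / 4194304
LSB = 1.01e-06 V = 0.00100613 mV

0.00100613 mV


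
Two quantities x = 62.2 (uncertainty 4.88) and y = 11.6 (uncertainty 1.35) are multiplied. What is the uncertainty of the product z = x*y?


For a product z = x*y, the relative uncertainty is:
uz/z = sqrt((ux/x)^2 + (uy/y)^2)
Relative uncertainties: ux/x = 4.88/62.2 = 0.078457
uy/y = 1.35/11.6 = 0.116379
z = 62.2 * 11.6 = 721.5
uz = 721.5 * sqrt(0.078457^2 + 0.116379^2) = 101.269

101.269


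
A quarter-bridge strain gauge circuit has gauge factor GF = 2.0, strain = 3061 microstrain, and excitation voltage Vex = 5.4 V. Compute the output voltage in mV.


Quarter bridge output: Vout = (GF * epsilon * Vex) / 4.
Vout = (2.0 * 3061e-6 * 5.4) / 4
Vout = 0.0330588 / 4 V
Vout = 0.0082647 V = 8.2647 mV

8.2647 mV


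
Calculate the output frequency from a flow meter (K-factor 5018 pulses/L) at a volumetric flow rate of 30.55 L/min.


Frequency = K * Q / 60 (converting L/min to L/s).
f = 5018 * 30.55 / 60
f = 153299.9 / 60
f = 2555.0 Hz

2555.0 Hz


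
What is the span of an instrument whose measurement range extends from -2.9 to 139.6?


Span = upper range - lower range.
Span = 139.6 - (-2.9)
Span = 142.5

142.5


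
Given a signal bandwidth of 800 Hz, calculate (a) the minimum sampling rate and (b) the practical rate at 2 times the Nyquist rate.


By Nyquist theorem, fs_min = 2 * fmax.
fs_min = 2 * 800 = 1600 Hz
Practical rate = 2 * fs_min = 2 * 1600 = 3200 Hz

fs_min = 1600 Hz, fs_practical = 3200 Hz


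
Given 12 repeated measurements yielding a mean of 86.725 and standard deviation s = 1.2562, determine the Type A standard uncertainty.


The standard uncertainty for Type A evaluation is u = s / sqrt(n).
u = 1.2562 / sqrt(12)
u = 1.2562 / 3.4641
u = 0.3626

0.3626


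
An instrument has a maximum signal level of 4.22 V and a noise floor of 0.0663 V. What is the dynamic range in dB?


Dynamic range = 20 * log10(Vmax / Vnoise).
DR = 20 * log10(4.22 / 0.0663)
DR = 20 * log10(63.65)
DR = 36.08 dB

36.08 dB


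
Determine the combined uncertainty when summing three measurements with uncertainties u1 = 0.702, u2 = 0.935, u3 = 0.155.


For a sum of independent quantities, uc = sqrt(u1^2 + u2^2 + u3^2).
uc = sqrt(0.702^2 + 0.935^2 + 0.155^2)
uc = sqrt(0.492804 + 0.874225 + 0.024025)
uc = 1.1794

1.1794


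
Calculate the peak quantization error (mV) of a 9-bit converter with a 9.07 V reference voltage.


The maximum quantization error is +/- LSB/2.
LSB = Vref / 2^n = 9.07 / 512 = 0.01771484 V
Max error = LSB / 2 = 0.01771484 / 2 = 0.00885742 V
Max error = 8.8574 mV

8.8574 mV


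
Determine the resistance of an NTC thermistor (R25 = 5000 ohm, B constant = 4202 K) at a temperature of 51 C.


NTC thermistor equation: Rt = R25 * exp(B * (1/T - 1/T25)).
T in Kelvin: 324.15 K, T25 = 298.15 K
1/T - 1/T25 = 1/324.15 - 1/298.15 = -0.00026902
B * (1/T - 1/T25) = 4202 * -0.00026902 = -1.1304
Rt = 5000 * exp(-1.1304) = 1614.5 ohm

1614.5 ohm


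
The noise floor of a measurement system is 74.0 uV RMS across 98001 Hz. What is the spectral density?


Noise spectral density = Vrms / sqrt(BW).
NSD = 74.0 / sqrt(98001)
NSD = 74.0 / 313.0511
NSD = 0.2364 uV/sqrt(Hz)

0.2364 uV/sqrt(Hz)


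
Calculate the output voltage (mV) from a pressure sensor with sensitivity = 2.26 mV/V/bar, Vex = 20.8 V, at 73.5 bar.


Output = sensitivity * Vex * P.
Vout = 2.26 * 20.8 * 73.5
Vout = 47.008 * 73.5
Vout = 3455.09 mV

3455.09 mV


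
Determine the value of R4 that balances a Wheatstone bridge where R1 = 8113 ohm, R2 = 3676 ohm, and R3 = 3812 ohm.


At balance: R1*R4 = R2*R3, so R4 = R2*R3/R1.
R4 = 3676 * 3812 / 8113
R4 = 14012912 / 8113
R4 = 1727.22 ohm

1727.22 ohm


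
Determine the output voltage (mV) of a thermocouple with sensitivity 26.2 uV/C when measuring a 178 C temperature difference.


The thermocouple output V = sensitivity * dT.
V = 26.2 uV/C * 178 C
V = 4663.6 uV
V = 4.664 mV

4.664 mV


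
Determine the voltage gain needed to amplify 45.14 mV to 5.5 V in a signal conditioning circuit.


Gain = Vout / Vin (converting to same units).
G = 5.5 V / 45.14 mV
G = 5500.0 mV / 45.14 mV
G = 121.84

121.84


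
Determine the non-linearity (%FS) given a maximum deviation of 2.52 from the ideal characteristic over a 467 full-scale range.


Linearity error = (max deviation / full scale) * 100%.
Linearity = (2.52 / 467) * 100
Linearity = 0.54 %FS

0.54 %FS


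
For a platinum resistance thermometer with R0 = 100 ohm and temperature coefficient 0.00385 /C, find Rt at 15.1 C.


The RTD equation: Rt = R0 * (1 + alpha * T).
Rt = 100 * (1 + 0.00385 * 15.1)
Rt = 100 * (1 + 0.058135)
Rt = 100 * 1.058135
Rt = 105.814 ohm

105.814 ohm


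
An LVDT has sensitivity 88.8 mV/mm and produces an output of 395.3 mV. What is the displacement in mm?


Displacement = Vout / sensitivity.
d = 395.3 / 88.8
d = 4.452 mm

4.452 mm


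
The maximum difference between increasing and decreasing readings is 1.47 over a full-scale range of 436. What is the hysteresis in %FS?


Hysteresis = (max difference / full scale) * 100%.
H = (1.47 / 436) * 100
H = 0.337 %FS

0.337 %FS


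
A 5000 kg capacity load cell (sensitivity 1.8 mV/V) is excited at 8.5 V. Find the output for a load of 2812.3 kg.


Vout = rated_output * Vex * (load / capacity).
Vout = 1.8 * 8.5 * (2812.3 / 5000)
Vout = 1.8 * 8.5 * 0.56246
Vout = 8.606 mV

8.606 mV


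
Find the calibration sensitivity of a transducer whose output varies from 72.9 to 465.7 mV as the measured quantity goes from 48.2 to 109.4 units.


Sensitivity = (y2 - y1) / (x2 - x1).
S = (465.7 - 72.9) / (109.4 - 48.2)
S = 392.8 / 61.2
S = 6.4183 mV/unit

6.4183 mV/unit


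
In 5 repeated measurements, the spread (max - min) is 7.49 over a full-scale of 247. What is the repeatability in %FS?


Repeatability = (spread / full scale) * 100%.
R = (7.49 / 247) * 100
R = 3.032 %FS

3.032 %FS


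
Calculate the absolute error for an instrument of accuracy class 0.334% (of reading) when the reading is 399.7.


Absolute error = (accuracy% / 100) * reading.
Error = (0.334 / 100) * 399.7
Error = 0.00334 * 399.7
Error = 1.335

1.335


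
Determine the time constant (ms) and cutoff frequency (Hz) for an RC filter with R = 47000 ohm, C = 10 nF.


Time constant: tau = R * C.
tau = 47000 * 1.00e-08 = 0.00047 s
tau = 0.47 ms
Cutoff frequency: fc = 1 / (2*pi*R*C).
fc = 1 / (2*pi*0.00047) = 338.63 Hz

tau = 0.47 ms, fc = 338.63 Hz


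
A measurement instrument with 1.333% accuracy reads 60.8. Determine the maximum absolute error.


Absolute error = (accuracy% / 100) * reading.
Error = (1.333 / 100) * 60.8
Error = 0.01333 * 60.8
Error = 0.8105

0.8105


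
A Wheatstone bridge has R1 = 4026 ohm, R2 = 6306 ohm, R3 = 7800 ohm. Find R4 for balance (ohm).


At balance: R1*R4 = R2*R3, so R4 = R2*R3/R1.
R4 = 6306 * 7800 / 4026
R4 = 49186800 / 4026
R4 = 12217.29 ohm

12217.29 ohm


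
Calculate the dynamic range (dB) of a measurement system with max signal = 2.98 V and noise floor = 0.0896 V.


Dynamic range = 20 * log10(Vmax / Vnoise).
DR = 20 * log10(2.98 / 0.0896)
DR = 20 * log10(33.26)
DR = 30.44 dB

30.44 dB


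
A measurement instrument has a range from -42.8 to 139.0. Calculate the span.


Span = upper range - lower range.
Span = 139.0 - (-42.8)
Span = 181.8

181.8


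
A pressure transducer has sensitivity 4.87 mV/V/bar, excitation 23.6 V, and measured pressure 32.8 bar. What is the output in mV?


Output = sensitivity * Vex * P.
Vout = 4.87 * 23.6 * 32.8
Vout = 114.932 * 32.8
Vout = 3769.77 mV

3769.77 mV
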